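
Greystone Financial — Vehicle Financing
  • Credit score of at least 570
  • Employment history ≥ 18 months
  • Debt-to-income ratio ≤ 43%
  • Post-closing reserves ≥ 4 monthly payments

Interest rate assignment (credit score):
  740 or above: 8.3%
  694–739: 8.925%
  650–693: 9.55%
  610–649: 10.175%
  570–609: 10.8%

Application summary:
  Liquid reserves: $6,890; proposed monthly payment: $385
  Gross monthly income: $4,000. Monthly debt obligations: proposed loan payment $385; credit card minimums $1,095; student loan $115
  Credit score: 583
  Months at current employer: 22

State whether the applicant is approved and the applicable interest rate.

Credit score 583 ≥ 570 (meets minimum)
Employment 22 ≥ 18 months
Reserves = 6,890/385 = 17.9 months ≥ 4
Total monthly debts = (385 + 1,095 + 115) = 1,595. DTI = 1,595/4,000 = 39.9% ≤ 43%
All requirements met. Score 583 falls in the 570–609 tier → 10.8%.

Approved at 10.8%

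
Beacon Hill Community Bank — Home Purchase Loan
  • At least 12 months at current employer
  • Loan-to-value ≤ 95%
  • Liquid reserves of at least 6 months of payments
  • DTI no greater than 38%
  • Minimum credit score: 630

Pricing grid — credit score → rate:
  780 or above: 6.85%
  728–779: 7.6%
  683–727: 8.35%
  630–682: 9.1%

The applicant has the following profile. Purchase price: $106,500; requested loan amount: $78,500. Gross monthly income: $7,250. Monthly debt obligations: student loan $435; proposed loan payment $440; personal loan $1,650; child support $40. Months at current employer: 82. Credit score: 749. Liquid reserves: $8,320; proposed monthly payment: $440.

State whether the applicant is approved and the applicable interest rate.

Credit score 749 ≥ 630 (meets minimum)
Employment 82 ≥ 12 months
Loan-to-value = 78,500/106,500 = 73.7% — pass (95% max)
Total monthly debts = (435 + 440 + 1,650 + 40) = 2,565. DTI: 2,565 ÷ 7,250 = 35.4%, within the 38% cap
Reserves: 8,320 ÷ 440 = 18.9 months (meets 6-month minimum)
All requirements met. Score 749 falls in the 728–779 tier → 7.6%.

Approved at 7.6%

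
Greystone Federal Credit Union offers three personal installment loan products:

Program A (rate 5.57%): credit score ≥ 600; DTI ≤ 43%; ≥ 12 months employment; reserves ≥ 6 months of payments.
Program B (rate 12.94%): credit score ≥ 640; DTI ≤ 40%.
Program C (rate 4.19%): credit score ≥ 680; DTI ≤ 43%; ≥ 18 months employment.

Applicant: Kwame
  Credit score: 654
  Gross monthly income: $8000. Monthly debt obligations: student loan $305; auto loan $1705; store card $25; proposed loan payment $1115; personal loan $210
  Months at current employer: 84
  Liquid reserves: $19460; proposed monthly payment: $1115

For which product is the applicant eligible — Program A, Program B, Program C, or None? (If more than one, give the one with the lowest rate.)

Total debts = (305 + 1,705 + 25 + 1,115 + 210) = 3,360; DTI = 3,360/8,000 = 42%.
Reserves = 19,460/1,115 = 17.5 months.
Program A: score 654 ≥ 600; DTI 42% ≤ 43%; employment 84 ≥ 12 mo; reserves 17.5 ≥ 6 mo → qualifies.
Program B: score 654 ≥ 640; DTI 42% > 40% → does not qualify.
Program C: score 654 < 680; DTI 42% ≤ 43%; employment 84 ≥ 18 mo → does not qualify.

Program A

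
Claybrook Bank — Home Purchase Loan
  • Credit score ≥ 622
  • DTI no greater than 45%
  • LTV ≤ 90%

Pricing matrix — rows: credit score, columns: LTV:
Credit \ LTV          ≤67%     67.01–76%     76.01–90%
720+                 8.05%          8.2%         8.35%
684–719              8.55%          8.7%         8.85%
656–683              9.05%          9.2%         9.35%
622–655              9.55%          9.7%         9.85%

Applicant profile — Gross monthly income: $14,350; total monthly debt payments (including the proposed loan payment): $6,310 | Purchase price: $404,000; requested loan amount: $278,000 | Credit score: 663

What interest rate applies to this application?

9.2%

Credit score 663 ≥ 622; DTI = 6,310/14,350 = 44% ≤ 45%
Loan-to-value = 278,000/404,000 = 68.8% — pass (90% max)
Credit 663 → row 656–683; LTV 68.8% → column 67.01–76%. Grid cell → 9.2%.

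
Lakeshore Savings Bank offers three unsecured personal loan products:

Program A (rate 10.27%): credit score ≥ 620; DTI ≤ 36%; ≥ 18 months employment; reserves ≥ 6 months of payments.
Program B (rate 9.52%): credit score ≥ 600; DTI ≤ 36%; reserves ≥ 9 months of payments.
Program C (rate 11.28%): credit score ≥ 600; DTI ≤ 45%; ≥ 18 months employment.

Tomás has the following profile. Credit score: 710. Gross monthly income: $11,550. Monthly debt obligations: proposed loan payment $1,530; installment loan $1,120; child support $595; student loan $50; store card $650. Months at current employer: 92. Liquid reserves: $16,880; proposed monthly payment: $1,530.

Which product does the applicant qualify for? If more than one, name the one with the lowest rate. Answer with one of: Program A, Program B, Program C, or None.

Total debts = (1,530 + 1,120 + 595 + 50 + 650) = 3,945; DTI = 3,945/11,550 = 34.2%.
Reserves = 16,880/1,530 = 11.0 months.
Program A: score 710 ≥ 620; DTI 34.2% ≤ 36%; employment 92 ≥ 18 mo; reserves 11.0 ≥ 6 mo → qualifies.
Program B: score 710 ≥ 600; DTI 34.2% ≤ 36%; reserves 11.0 ≥ 9 mo → qualifies.
Program C: score 710 ≥ 600; DTI 34.2% ≤ 45%; employment 92 ≥ 18 mo → qualifies.
Qualifying: Program A, Program B, Program C. Lowest rate is 9.52% → Program B.

Program B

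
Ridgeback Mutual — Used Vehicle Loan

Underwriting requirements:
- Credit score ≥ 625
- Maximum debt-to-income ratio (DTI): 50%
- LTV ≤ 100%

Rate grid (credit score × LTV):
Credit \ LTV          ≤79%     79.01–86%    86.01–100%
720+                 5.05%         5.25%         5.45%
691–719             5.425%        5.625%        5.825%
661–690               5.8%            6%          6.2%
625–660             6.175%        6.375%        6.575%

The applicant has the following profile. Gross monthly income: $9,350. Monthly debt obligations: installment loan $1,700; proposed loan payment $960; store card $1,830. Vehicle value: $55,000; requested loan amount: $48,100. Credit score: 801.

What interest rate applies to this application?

Credit score 801 ≥ 625; Total monthly debts = (1,700 + 960 + 1,830) = 4,490. DTI = 4,490/9,350 = 48% ≤ 50%
LTV: 48,100 ÷ 55,000 = 87.5%, within 100% cap
Row: 801 falls in 720+. Column: 87.5% falls in 86.01–100%. Rate = 5.45%.

5.45%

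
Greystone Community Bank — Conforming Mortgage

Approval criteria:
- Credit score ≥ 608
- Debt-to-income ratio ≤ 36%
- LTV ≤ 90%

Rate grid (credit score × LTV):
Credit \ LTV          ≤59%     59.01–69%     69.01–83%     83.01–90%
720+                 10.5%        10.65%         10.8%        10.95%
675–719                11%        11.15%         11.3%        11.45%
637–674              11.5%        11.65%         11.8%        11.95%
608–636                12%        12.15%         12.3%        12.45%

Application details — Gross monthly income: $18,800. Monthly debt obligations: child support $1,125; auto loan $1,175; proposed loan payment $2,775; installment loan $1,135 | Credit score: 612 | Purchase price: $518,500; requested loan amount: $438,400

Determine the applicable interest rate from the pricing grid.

12.45%

Credit score 612 ≥ 608; Total monthly debts = (1,125 + 1,175 + 2,775 + 1,135) = 6,210. DTI: 6,210 ÷ 18,800 = 33%, within the 36% cap
LTV: 438,400 ÷ 518,500 = 84.6%, within 90% cap
Score 612 is in the 608–636 band; LTV 84.6% is in the 83.01–90% band → 12.45%.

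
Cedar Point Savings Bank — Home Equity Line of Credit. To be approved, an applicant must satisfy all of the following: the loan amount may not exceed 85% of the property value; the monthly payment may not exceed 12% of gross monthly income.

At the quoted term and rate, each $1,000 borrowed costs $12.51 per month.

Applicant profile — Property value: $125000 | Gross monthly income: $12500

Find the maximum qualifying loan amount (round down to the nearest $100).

Payment cap: 12% × $12,500 = $1,500/month.
At $12.51 per $1,000, that supports 1,500/12.51 × 1,000 ≈ $119,904 → $119,900.
LTV cap: 85% × $125,000 = $106,250 → $106,200.
Binding constraint: loan-to-value.

$106,200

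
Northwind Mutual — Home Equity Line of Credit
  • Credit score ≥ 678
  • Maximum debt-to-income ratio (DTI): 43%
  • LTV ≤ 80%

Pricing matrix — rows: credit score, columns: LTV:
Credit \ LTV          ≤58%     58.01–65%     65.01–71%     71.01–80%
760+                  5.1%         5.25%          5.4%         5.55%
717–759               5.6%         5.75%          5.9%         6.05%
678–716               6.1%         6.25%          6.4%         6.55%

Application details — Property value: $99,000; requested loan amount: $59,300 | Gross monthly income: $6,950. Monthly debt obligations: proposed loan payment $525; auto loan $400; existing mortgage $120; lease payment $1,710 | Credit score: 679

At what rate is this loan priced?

Credit score 679 ≥ 678; Total monthly debts = (525 + 400 + 120 + 1,710) = 2,755. DTI = 2,755/6,950 = 39.6% ≤ 43%
LTV = 59,300/99,000 = 59.9% ≤ 80%
Row: 679 falls in 678–716. Column: 59.9% falls in 58.01–65%. Rate = 6.25%.

6.25%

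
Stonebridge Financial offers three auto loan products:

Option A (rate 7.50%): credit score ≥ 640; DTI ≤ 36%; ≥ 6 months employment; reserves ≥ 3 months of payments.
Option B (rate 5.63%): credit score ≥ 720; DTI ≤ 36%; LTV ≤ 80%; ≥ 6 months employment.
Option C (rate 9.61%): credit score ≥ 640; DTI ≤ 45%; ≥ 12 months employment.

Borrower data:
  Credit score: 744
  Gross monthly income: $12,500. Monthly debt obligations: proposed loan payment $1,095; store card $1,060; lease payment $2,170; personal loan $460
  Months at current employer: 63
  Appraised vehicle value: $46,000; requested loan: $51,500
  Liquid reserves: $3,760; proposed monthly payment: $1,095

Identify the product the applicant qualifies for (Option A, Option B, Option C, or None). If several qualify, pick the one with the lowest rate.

Option C

Total debts = (1,095 + 1,060 + 2,170 + 460) = 4,785; DTI = 4,785/12,500 = 38.3%.
LTV = 51,500/46,000 = 112%.
Reserves = 3,760/1,095 = 3.4 months.
Option A: score 744 ≥ 640; DTI 38.3% > 36%; employment 63 ≥ 6 mo; reserves 3.4 ≥ 3 mo → does not qualify.
Option B: score 744 ≥ 720; DTI 38.3% > 36%; LTV 112% > 80%; employment 63 ≥ 6 mo → does not qualify.
Option C: score 744 ≥ 640; DTI 38.3% ≤ 45%; employment 63 ≥ 12 mo → qualifies.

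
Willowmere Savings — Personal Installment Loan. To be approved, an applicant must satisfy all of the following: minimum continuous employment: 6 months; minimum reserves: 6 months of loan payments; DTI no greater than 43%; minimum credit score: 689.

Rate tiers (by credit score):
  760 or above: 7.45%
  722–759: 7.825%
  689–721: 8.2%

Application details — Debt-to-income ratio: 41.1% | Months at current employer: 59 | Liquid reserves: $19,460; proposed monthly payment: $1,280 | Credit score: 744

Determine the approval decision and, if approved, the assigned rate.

Approved at 7.825%

Credit score 744 ≥ 689 (meets minimum)
DTI 41.1% ≤ 43%
Reserves = 19,460/1,280 = 15.2 months ≥ 6
Employment 59 ≥ 6 months
All requirements met. Score 744 falls in the 722–759 tier → 7.825%.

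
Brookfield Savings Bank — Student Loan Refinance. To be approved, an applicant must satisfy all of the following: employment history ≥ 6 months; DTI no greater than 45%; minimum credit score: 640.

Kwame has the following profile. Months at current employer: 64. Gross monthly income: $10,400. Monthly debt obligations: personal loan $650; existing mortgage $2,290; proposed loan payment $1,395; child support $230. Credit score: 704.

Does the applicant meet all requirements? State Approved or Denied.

Employment 64 ≥ 6 months
Total monthly debts = (650 + 2,290 + 1,395 + 230) = 4,565. Debt-to-income = 4,565/10,400 = 43.9% — meets 45% limit
Credit score 704 ≥ 640 (meets)
All criteria satisfied.

Approved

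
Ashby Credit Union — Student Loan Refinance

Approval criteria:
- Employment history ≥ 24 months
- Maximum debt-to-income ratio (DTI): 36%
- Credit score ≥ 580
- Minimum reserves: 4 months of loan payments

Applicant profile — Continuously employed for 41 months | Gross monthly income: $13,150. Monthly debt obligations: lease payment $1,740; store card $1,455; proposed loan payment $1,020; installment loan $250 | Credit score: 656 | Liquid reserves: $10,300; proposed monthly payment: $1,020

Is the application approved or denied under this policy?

Approved

Employment 41 ≥ 24 months
Total monthly debts = (1,740 + 1,455 + 1,020 + 250) = 4,465. Debt-to-income = 4,465/13,150 = 34% — meets 36% limit
Credit score 656 ≥ 580 (meets)
Reserves = 10,300/1,020 = 10.1 months ≥ 4
All criteria satisfied.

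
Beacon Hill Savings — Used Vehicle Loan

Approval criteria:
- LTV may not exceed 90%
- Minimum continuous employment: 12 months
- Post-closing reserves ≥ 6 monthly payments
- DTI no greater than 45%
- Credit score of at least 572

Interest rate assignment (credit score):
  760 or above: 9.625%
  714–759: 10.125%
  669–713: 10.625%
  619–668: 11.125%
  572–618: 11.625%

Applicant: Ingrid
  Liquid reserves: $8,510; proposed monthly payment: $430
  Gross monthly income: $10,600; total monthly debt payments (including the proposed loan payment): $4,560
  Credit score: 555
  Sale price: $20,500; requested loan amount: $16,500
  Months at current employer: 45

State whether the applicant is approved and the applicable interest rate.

Credit score 555 < 572 (below minimum)
Reserves = 8,510/430 = 19.8 months ≥ 6
Employment 45 ≥ 12 months
Loan-to-value = 16,500/20,500 = 80.5% — pass (90% max)
Debt-to-income = 4,560/10,600 = 43% — meets 45% limit
Not all requirements met → denied.

Denied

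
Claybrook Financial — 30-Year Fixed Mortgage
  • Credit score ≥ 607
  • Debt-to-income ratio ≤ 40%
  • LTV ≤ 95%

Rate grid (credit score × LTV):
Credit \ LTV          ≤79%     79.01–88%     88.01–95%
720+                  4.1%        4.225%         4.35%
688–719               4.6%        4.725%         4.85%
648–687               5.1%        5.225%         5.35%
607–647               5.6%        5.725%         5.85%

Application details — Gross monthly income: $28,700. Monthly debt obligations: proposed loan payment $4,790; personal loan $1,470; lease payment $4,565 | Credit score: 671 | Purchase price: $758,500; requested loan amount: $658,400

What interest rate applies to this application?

Credit score 671 ≥ 607; Total monthly debts = (4,790 + 1,470 + 4,565) = 10,825. DTI = 10,825/28,700 = 37.7% ≤ 40%
LTV = 658,400/758,500 = 86.8% ≤ 95%
Row: 671 falls in 648–687. Column: 86.8% falls in 79.01–88%. Rate = 5.225%.

5.225%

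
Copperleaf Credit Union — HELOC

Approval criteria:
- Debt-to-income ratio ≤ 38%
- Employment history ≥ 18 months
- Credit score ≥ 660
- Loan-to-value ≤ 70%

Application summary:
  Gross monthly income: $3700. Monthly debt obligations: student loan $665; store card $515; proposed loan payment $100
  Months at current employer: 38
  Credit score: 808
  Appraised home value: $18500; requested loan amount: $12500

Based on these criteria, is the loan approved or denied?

Approved

Total monthly debts = (665 + 515 + 100) = 1,280. DTI: 1,280 ÷ 3,700 = 34.6%, within the 38% cap
Employment 38 ≥ 18 months
Credit score 808 ≥ 660 (meets)
LTV = 12,500/18,500 = 67.6% ≤ 70%
All criteria satisfied.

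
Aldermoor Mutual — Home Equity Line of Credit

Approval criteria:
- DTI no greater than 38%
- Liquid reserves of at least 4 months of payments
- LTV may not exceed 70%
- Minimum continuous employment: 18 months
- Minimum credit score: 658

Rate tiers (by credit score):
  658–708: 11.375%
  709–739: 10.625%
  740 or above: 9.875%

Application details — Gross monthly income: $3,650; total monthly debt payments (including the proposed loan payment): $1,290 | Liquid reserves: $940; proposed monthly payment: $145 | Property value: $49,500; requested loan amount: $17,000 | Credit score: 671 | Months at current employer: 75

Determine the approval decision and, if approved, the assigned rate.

Approved at 11.375%

Credit score 671 ≥ 658 (meets minimum)
Reserves: 940 ÷ 145 = 6.5 months (meets 4-month minimum)
Employment 75 ≥ 18 months
Debt-to-income = 1,290/3,650 = 35.3% — meets 38% limit
LTV = 17,000/49,500 = 34.3% ≤ 70%
All requirements met. Score 671 falls in the 658–708 tier → 11.375%.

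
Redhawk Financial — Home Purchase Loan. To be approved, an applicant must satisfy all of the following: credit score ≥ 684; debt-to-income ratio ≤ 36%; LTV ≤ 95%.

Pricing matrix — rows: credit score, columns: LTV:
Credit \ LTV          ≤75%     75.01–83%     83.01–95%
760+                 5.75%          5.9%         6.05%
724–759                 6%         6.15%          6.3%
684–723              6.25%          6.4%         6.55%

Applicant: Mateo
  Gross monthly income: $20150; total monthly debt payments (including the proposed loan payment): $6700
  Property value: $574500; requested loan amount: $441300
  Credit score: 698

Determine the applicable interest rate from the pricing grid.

6.4%

Credit score 698 ≥ 684; DTI: 6,700 ÷ 20,150 = 33.3%, within the 36% cap
LTV = 441,300/574,500 = 76.8% ≤ 95%
Credit 698 → row 684–723; LTV 76.8% → column 75.01–83%. Grid cell → 6.4%.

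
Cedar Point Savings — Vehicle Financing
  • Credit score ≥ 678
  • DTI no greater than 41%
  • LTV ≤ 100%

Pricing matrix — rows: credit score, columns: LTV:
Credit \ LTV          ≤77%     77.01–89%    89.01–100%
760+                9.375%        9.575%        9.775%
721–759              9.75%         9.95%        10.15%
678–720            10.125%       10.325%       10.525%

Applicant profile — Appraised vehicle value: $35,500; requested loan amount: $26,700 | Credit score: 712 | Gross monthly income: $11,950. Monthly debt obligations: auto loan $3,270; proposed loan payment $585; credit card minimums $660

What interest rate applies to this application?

Credit score 712 ≥ 678; Total monthly debts = (3,270 + 585 + 660) = 4,515. Debt-to-income = 4,515/11,950 = 37.8% — meets 41% limit
Loan-to-value = 26,700/35,500 = 75.2% — pass (100% max)
Row: 712 falls in 678–720. Column: 75.2% falls in ≤77%. Rate = 10.125%.

10.125%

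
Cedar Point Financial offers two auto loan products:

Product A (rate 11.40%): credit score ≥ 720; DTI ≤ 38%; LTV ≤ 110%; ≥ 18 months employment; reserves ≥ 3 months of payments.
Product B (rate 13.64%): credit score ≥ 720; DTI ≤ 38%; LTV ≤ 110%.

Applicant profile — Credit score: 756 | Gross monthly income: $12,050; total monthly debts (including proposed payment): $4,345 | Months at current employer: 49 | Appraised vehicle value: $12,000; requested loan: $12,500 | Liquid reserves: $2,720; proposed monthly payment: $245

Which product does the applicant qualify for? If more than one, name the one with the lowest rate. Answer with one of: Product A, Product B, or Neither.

Product A

DTI = 4,345/12,050 = 36.1%.
LTV = 12,500/12,000 = 104.2%.
Reserves = 2,720/245 = 11.1 months.
Product A: score 756 ≥ 720; DTI 36.1% ≤ 38%; LTV 104.2% ≤ 110%; employment 49 ≥ 18 mo; reserves 11.1 ≥ 3 mo → qualifies.
Product B: score 756 ≥ 720; DTI 36.1% ≤ 38%; LTV 104.2% ≤ 110% → qualifies.
Qualifying: Product A, Product B. Lowest rate is 11.40% → Product A.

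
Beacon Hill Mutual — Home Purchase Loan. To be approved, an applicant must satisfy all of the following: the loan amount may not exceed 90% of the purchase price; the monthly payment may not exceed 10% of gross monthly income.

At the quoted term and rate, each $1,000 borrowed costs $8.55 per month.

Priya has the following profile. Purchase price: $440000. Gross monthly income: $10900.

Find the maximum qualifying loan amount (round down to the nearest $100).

$127,400

Payment cap: 10% × $10,900 = $1,090/month.
At $8.55 per $1,000, that supports 1,090/8.55 × 1,000 ≈ $127,485 → $127,400.
LTV cap: 90% × $440,000 = $396,000 → $396,000.
Binding constraint: payment-to-income.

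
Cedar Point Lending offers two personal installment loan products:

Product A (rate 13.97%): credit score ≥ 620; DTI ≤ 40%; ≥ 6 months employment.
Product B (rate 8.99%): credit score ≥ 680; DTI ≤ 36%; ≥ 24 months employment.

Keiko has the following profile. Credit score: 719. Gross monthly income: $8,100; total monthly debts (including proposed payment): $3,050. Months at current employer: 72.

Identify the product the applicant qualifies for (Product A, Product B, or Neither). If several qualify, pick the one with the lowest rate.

Product A

DTI = 3,050/8,100 = 37.7%.
Product A: score 719 ≥ 620; DTI 37.7% ≤ 40%; employment 72 ≥ 6 mo → qualifies.
Product B: score 719 ≥ 680; DTI 37.7% > 36%; employment 72 ≥ 24 mo → does not qualify.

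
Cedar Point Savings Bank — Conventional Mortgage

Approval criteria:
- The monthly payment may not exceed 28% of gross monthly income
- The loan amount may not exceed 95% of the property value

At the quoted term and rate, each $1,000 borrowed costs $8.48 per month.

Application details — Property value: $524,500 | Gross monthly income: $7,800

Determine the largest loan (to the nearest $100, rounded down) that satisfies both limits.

Payment cap: 28% × $7,800 = $2,184/month.
At $8.48 per $1,000, that supports 2,184/8.48 × 1,000 ≈ $257,547 → $257,500.
LTV cap: 95% × $524,500 = $498,275 → $498,200.
Binding constraint: payment-to-income.

$257,500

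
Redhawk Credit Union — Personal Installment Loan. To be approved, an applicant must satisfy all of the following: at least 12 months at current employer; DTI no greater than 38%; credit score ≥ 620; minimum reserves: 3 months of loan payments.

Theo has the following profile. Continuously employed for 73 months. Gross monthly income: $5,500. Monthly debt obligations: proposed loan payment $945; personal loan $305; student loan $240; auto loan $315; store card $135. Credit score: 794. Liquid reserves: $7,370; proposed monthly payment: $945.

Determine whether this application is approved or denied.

Employment 73 ≥ 12 months
Total monthly debts = (945 + 305 + 240 + 315 + 135) = 1,940. DTI = 1,940/5,500 = 35.3% ≤ 38%
Credit score 794 ≥ 620 (meets)
Reserves: 7,370 ÷ 945 = 7.8 months (meets 3-month minimum)
All criteria satisfied.

Approved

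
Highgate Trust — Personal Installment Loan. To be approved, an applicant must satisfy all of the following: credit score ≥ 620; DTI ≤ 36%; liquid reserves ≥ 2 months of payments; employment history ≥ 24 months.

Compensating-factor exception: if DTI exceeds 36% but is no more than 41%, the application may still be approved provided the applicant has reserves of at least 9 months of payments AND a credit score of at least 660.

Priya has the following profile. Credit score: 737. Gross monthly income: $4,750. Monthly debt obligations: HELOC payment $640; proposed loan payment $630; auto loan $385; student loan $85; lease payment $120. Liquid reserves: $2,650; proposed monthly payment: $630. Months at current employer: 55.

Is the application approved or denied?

Credit score 737 ≥ 620 (meets base)
Total debts = (640 + 630 + 385 + 85 + 120) = 1,860. DTI: 1,860 ÷ 4,750 = 39.2%, over the 36% base limit.
Reserves: 2,650 ÷ 630 = 4.2 months (meets 2-month minimum)
Employment 55 ≥ 24 months
DTI 39.2% is within the 36%–41% exception band; checking compensating factors.
Reserves 4.2 < 9 months; credit score 737 ≥ 660.
Compensating-factor requirement not fully met.

Denied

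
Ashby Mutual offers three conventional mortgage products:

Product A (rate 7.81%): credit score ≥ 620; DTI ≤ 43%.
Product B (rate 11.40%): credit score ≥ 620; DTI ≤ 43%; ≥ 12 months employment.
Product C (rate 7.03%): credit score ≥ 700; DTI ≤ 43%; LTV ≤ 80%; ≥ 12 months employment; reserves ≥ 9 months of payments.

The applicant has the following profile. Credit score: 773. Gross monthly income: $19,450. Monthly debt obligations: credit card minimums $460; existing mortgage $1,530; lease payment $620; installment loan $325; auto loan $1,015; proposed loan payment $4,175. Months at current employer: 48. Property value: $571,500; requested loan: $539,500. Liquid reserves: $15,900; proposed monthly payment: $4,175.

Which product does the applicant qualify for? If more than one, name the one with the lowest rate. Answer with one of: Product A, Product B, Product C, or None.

Total debts = (460 + 1,530 + 620 + 325 + 1,015 + 4,175) = 8,125; DTI = 8,125/19,450 = 41.8%.
LTV = 539,500/571,500 = 94.4%.
Reserves = 15,900/4,175 = 3.8 months.
Product A: score 773 ≥ 620; DTI 41.8% ≤ 43% → qualifies.
Product B: score 773 ≥ 620; DTI 41.8% ≤ 43%; employment 48 ≥ 12 mo → qualifies.
Product C: score 773 ≥ 700; DTI 41.8% ≤ 43%; LTV 94.4% > 80%; employment 48 ≥ 12 mo; reserves 3.8 < 9 mo → does not qualify.
Qualifying: Product A, Product B. Lowest rate is 7.81% → Product A.

Product A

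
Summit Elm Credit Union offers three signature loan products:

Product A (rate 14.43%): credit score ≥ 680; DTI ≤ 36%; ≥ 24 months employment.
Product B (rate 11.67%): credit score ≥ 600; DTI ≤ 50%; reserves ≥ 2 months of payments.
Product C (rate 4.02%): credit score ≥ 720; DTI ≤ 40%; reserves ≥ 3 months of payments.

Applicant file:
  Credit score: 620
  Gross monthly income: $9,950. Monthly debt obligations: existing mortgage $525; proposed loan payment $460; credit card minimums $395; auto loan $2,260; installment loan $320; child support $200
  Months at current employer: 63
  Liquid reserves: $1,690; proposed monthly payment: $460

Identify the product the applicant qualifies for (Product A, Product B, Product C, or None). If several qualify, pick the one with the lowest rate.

Total debts = (525 + 460 + 395 + 2,260 + 320 + 200) = 4,160; DTI = 4,160/9,950 = 41.8%.
Reserves = 1,690/460 = 3.7 months.
Product A: score 620 < 680; DTI 41.8% > 36%; employment 63 ≥ 24 mo → does not qualify.
Product B: score 620 ≥ 600; DTI 41.8% ≤ 50%; reserves 3.7 ≥ 2 mo → qualifies.
Product C: score 620 < 720; DTI 41.8% > 40%; reserves 3.7 ≥ 3 mo → does not qualify.

Product B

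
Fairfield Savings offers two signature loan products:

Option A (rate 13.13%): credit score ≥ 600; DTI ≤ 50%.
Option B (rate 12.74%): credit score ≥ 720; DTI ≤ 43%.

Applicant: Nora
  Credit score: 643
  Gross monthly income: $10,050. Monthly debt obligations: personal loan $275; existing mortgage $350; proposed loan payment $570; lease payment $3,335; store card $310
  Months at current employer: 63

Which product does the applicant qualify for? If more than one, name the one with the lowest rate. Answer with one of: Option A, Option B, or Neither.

Option A

Total debts = (275 + 350 + 570 + 3,335 + 310) = 4,840; DTI = 4,840/10,050 = 48.2%.
Option A: score 643 ≥ 600; DTI 48.2% ≤ 50% → qualifies.
Option B: score 643 < 720; DTI 48.2% > 43% → does not qualify.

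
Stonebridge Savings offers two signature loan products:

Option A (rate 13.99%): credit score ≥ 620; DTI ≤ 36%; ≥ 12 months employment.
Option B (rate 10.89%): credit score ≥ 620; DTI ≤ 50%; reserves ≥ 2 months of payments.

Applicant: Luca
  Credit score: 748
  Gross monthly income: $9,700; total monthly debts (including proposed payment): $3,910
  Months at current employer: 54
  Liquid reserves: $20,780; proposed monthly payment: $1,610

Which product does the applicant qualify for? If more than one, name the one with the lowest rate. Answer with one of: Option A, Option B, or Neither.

Option B

DTI = 3,910/9,700 = 40.3%.
Reserves = 20,780/1,610 = 12.9 months.
Option A: score 748 ≥ 620; DTI 40.3% > 36%; employment 54 ≥ 12 mo → does not qualify.
Option B: score 748 ≥ 620; DTI 40.3% ≤ 50%; reserves 12.9 ≥ 2 mo → qualifies.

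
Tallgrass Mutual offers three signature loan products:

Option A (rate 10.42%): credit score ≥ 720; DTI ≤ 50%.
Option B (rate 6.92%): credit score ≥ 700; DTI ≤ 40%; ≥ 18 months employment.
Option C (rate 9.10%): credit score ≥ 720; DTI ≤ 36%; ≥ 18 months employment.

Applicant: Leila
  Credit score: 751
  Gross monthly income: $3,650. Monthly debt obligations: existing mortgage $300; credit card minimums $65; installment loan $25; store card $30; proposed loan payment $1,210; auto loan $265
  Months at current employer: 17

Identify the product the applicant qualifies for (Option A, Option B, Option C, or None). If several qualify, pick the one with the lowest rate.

None

Total debts = (300 + 65 + 25 + 30 + 1,210 + 265) = 1,895; DTI = 1,895/3,650 = 51.9%.
Option A: score 751 ≥ 720; DTI 51.9% > 50% → does not qualify.
Option B: score 751 ≥ 700; DTI 51.9% > 40%; employment 17 < 18 mo → does not qualify.
Option C: score 751 ≥ 720; DTI 51.9% > 36%; employment 17 < 18 mo → does not qualify.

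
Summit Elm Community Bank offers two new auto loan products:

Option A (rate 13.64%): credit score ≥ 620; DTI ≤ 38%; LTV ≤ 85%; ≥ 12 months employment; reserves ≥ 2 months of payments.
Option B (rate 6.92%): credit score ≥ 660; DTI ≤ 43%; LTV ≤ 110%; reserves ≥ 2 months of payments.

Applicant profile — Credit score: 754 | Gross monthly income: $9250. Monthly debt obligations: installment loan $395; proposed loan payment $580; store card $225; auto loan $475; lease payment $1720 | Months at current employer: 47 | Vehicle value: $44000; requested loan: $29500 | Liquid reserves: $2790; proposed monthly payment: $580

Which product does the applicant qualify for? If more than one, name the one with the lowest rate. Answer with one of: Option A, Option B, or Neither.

Option B

Total debts = (395 + 580 + 225 + 475 + 1,720) = 3,395; DTI = 3,395/9,250 = 36.7%.
LTV = 29,500/44,000 = 67%.
Reserves = 2,790/580 = 4.8 months.
Option A: score 754 ≥ 620; DTI 36.7% ≤ 38%; LTV 67% ≤ 85%; employment 47 ≥ 12 mo; reserves 4.8 ≥ 2 mo → qualifies.
Option B: score 754 ≥ 660; DTI 36.7% ≤ 43%; LTV 67% ≤ 110%; reserves 4.8 ≥ 2 mo → qualifies.
Qualifying: Option A, Option B. Lowest rate is 6.92% → Option B.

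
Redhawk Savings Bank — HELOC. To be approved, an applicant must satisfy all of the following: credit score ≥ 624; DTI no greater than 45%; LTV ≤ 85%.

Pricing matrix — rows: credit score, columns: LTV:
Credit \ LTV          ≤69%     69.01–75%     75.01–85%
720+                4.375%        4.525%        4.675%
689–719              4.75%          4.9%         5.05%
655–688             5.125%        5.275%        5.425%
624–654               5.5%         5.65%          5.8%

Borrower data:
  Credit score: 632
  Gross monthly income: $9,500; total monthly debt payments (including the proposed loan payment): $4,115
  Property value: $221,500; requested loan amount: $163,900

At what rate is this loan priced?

5.65%

Credit score 632 ≥ 624; DTI: 4,115 ÷ 9,500 = 43.3%, within the 45% cap
LTV = 163,900/221,500 = 74% ≤ 85%
Credit 632 → row 624–654; LTV 74% → column 69.01–75%. Grid cell → 5.65%.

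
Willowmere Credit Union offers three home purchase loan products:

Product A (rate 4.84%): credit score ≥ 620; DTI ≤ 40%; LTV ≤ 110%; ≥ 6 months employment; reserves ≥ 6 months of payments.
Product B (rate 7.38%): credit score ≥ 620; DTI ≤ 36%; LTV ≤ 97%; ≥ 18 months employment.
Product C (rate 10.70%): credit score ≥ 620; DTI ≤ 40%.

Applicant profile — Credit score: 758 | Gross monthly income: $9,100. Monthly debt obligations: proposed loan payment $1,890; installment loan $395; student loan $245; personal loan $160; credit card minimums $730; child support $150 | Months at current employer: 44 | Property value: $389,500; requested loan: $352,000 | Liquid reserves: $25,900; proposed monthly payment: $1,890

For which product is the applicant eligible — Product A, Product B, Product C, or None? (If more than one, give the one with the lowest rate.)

Total debts = (1,890 + 395 + 245 + 160 + 730 + 150) = 3,570; DTI = 3,570/9,100 = 39.2%.
LTV = 352,000/389,500 = 90.4%.
Reserves = 25,900/1,890 = 13.7 months.
Product A: score 758 ≥ 620; DTI 39.2% ≤ 40%; LTV 90.4% ≤ 110%; employment 44 ≥ 6 mo; reserves 13.7 ≥ 6 mo → qualifies.
Product B: score 758 ≥ 620; DTI 39.2% > 36%; LTV 90.4% ≤ 97%; employment 44 ≥ 18 mo → does not qualify.
Product C: score 758 ≥ 620; DTI 39.2% ≤ 40% → qualifies.
Qualifying: Product A, Product C. Lowest rate is 4.84% → Product A.

Product A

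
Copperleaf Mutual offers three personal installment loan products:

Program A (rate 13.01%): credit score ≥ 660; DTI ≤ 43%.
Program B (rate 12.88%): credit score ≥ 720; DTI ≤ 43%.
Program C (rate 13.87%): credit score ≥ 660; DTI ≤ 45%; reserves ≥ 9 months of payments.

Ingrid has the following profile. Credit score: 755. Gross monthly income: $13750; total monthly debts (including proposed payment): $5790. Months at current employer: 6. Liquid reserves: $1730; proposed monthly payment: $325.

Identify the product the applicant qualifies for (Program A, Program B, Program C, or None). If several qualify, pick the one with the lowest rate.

DTI = 5,790/13,750 = 42.1%.
Reserves = 1,730/325 = 5.3 months.
Program A: score 755 ≥ 660; DTI 42.1% ≤ 43% → qualifies.
Program B: score 755 ≥ 720; DTI 42.1% ≤ 43% → qualifies.
Program C: score 755 ≥ 660; DTI 42.1% ≤ 45%; reserves 5.3 < 9 mo → does not qualify.
Qualifying: Program A, Program B. Lowest rate is 12.88% → Program B.

Program B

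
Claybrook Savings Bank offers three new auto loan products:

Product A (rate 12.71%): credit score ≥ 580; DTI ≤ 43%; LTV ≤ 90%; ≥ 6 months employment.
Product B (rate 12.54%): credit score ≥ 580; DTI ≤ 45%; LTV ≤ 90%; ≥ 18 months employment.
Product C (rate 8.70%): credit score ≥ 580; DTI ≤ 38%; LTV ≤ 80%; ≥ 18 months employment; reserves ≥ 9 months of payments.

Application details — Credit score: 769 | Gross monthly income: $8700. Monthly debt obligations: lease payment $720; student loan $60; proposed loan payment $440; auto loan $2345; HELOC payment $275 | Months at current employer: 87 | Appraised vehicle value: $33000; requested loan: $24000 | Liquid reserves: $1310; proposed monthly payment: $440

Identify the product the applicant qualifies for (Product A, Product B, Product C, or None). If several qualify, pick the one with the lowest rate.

Total debts = (720 + 60 + 440 + 2,345 + 275) = 3,840; DTI = 3,840/8,700 = 44.1%.
LTV = 24,000/33,000 = 72.7%.
Reserves = 1,310/440 = 3.0 months.
Product A: score 769 ≥ 580; DTI 44.1% > 43%; LTV 72.7% ≤ 90%; employment 87 ≥ 6 mo → does not qualify.
Product B: score 769 ≥ 580; DTI 44.1% ≤ 45%; LTV 72.7% ≤ 90%; employment 87 ≥ 18 mo → qualifies.
Product C: score 769 ≥ 580; DTI 44.1% > 38%; LTV 72.7% ≤ 80%; employment 87 ≥ 18 mo; reserves 3.0 < 9 mo → does not qualify.

Product B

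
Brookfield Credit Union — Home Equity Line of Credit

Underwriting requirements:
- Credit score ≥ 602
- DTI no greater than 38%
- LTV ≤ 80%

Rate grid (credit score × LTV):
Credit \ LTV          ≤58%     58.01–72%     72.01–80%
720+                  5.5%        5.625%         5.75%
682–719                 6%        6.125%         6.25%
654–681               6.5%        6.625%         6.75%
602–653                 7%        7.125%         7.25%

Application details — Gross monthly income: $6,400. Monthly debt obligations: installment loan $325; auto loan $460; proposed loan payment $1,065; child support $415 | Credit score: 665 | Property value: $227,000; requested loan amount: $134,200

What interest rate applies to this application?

Credit score 665 ≥ 602; Total monthly debts = (325 + 460 + 1,065 + 415) = 2,265. Debt-to-income = 2,265/6,400 = 35.4% — meets 38% limit
Loan-to-value = 134,200/227,000 = 59.1% — pass (80% max)
Credit 665 → row 654–681; LTV 59.1% → column 58.01–72%. Grid cell → 6.625%.

6.625%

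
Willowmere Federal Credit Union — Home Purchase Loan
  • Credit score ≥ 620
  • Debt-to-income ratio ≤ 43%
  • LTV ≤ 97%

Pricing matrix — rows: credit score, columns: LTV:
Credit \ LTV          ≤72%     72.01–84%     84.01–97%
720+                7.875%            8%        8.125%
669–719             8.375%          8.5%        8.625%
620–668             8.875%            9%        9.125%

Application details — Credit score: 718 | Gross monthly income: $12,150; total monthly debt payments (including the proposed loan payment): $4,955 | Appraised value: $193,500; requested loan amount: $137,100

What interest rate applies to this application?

Credit score 718 ≥ 620; DTI = 4,955/12,150 = 40.8% ≤ 43%
LTV: 137,100 ÷ 193,500 = 70.9%, within 97% cap
Score 718 is in the 669–719 band; LTV 70.9% is in the ≤72% band → 8.375%.

8.375%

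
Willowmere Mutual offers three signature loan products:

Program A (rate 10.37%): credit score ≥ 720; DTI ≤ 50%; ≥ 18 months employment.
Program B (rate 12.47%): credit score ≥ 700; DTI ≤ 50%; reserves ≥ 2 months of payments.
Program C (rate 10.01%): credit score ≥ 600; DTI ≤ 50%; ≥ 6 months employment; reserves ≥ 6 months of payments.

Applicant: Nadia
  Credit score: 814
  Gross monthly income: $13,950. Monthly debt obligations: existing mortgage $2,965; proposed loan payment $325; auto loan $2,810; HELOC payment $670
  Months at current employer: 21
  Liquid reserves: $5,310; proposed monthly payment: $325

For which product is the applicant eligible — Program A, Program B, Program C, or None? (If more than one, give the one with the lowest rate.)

Program C

Total debts = (2,965 + 325 + 2,810 + 670) = 6,770; DTI = 6,770/13,950 = 48.5%.
Reserves = 5,310/325 = 16.3 months.
Program A: score 814 ≥ 720; DTI 48.5% ≤ 50%; employment 21 ≥ 18 mo → qualifies.
Program B: score 814 ≥ 700; DTI 48.5% ≤ 50%; reserves 16.3 ≥ 2 mo → qualifies.
Program C: score 814 ≥ 600; DTI 48.5% ≤ 50%; employment 21 ≥ 6 mo; reserves 16.3 ≥ 6 mo → qualifies.
Qualifying: Program A, Program B, Program C. Lowest rate is 10.01% → Program C.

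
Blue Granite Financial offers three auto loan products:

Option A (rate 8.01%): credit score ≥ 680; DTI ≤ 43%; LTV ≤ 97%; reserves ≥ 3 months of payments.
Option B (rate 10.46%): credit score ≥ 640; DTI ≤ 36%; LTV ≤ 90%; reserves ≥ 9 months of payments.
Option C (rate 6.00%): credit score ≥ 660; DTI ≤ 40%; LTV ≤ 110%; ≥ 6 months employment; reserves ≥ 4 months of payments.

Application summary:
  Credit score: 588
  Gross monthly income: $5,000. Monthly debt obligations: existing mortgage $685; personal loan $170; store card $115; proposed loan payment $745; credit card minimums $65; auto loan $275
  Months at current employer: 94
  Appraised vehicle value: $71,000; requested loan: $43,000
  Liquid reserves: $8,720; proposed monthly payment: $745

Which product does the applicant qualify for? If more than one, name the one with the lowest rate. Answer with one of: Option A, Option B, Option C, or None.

None

Total debts = (685 + 170 + 115 + 745 + 65 + 275) = 2,055; DTI = 2,055/5,000 = 41.1%.
LTV = 43,000/71,000 = 60.6%.
Reserves = 8,720/745 = 11.7 months.
Option A: score 588 < 680; DTI 41.1% ≤ 43%; LTV 60.6% ≤ 97%; reserves 11.7 ≥ 3 mo → does not qualify.
Option B: score 588 < 640; DTI 41.1% > 36%; LTV 60.6% ≤ 90%; reserves 11.7 ≥ 9 mo → does not qualify.
Option C: score 588 < 660; DTI 41.1% > 40%; LTV 60.6% ≤ 110%; employment 94 ≥ 6 mo; reserves 11.7 ≥ 4 mo → does not qualify.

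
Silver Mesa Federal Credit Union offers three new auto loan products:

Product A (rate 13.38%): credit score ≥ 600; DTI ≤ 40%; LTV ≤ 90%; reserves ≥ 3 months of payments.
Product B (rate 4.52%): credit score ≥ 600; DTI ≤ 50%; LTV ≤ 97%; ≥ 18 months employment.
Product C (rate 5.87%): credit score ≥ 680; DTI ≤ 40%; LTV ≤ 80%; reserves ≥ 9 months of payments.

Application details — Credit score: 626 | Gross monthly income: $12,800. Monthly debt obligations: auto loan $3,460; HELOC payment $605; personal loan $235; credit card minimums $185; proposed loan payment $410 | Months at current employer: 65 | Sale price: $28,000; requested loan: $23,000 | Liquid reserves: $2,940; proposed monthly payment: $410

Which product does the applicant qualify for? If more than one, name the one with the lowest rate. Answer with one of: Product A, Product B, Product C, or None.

Product B

Total debts = (3,460 + 605 + 235 + 185 + 410) = 4,895; DTI = 4,895/12,800 = 38.2%.
LTV = 23,000/28,000 = 82.1%.
Reserves = 2,940/410 = 7.2 months.
Product A: score 626 ≥ 600; DTI 38.2% ≤ 40%; LTV 82.1% ≤ 90%; reserves 7.2 ≥ 3 mo → qualifies.
Product B: score 626 ≥ 600; DTI 38.2% ≤ 50%; LTV 82.1% ≤ 97%; employment 65 ≥ 18 mo → qualifies.
Product C: score 626 < 680; DTI 38.2% ≤ 40%; LTV 82.1% > 80%; reserves 7.2 < 9 mo → does not qualify.
Qualifying: Product A, Product B. Lowest rate is 4.52% → Product B.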